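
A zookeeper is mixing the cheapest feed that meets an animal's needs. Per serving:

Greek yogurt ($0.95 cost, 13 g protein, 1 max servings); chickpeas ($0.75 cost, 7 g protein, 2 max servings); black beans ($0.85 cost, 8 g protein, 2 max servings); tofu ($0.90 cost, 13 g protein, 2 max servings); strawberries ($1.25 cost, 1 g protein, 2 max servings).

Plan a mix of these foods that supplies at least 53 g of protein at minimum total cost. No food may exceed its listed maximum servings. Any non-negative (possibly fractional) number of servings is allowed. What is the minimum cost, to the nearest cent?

$4.24

Cost per g of protein: tofu $0.0692, Greek yogurt $0.0731, black beans $0.1062, chickpeas $0.1071, strawberries $1.2500.
Take 2 servings of tofu: +26.0 g protein for $1.80 (total $1.80, still need 27.0 g).
Take 1 serving of Greek yogurt: +13.0 g protein for $0.95 (total $2.75, still need 14.0 g).
Take 1.75 servings of black beans: +14.0 g protein for $1.49 (total $4.24, still need 0.0 g).
Greedy by cheapest-per-g is optimal for a single linear constraint, so the minimum cost is $4.24.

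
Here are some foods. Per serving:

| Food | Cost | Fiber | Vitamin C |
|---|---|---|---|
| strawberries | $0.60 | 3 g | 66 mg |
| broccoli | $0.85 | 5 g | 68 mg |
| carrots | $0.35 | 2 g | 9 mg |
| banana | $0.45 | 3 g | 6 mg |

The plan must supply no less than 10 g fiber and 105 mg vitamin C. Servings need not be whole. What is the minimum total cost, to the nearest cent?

strawberries only: max(10/3, 105/66) = 3.333 servings → $2.00.
broccoli only: max(10/5, 105/68) = 2 servings → $1.70.
carrots only: max(10/2, 105/9) = 11.67 servings → $4.08.
banana only: max(10/3, 105/6) = 17.5 servings → $7.88.
strawberries + broccoli: intersection lies outside the first quadrant.
strawberries + carrots with both tight: 1.143 servings and 3.286 servings → $1.84.
strawberries + banana with both tight: 1.417 servings and 1.917 servings → $1.71.
broccoli + carrots with both tight: 1.319 servings and 1.703 servings → $1.72.
broccoli + banana with both tight: 1.466 servings and 0.8908 servings → $1.65.
carrots + banana with both targets exact would need a negative amount; discard.
The minimum over all feasible corners is $1.65.

$1.65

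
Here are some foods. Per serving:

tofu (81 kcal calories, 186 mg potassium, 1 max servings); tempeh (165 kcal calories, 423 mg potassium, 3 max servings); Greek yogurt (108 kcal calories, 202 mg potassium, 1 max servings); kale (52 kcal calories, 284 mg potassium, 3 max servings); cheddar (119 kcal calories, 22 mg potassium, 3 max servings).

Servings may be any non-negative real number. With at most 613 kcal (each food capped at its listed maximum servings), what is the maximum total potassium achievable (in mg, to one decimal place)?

2023.6 mg

Potassium per kcal: kale 5.462, tempeh 2.564, tofu 2.296, Greek yogurt 1.87, cheddar 0.1849.
Take 3 servings of kale: uses 156 kcal, +852.0 mg potassium (running total 852.0 mg).
Take 2.77 servings of tempeh: uses 457 kcal, +1171.6 mg potassium (running total 2023.6 mg).
Filling greedily by potassium-per-kcal is optimal for one linear limit, giving 2023.6 mg.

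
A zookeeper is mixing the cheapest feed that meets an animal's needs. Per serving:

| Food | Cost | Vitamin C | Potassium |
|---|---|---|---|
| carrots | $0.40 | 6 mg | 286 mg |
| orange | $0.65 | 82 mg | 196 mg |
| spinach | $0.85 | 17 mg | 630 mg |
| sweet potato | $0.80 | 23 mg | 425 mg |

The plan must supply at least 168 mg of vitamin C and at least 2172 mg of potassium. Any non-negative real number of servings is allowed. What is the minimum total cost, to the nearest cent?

The cheapest plan sits at a corner of the feasible region — with two constraints it uses at most two foods.
carrots only: max(168/6, 2172/286) = 28 servings → $11.20.
orange only: max(168/82, 2172/196) = 11.08 servings → $7.20.
spinach only: max(168/17, 2172/630) = 9.882 servings → $8.40.
sweet potato only: max(168/23, 2172/425) = 7.304 servings → $5.84.
carrots + orange with both tight: 6.517 servings and 1.572 servings → $3.63.
carrots + spinach: the both-tight solution has a negative serving — not a feasible corner.
carrots + sweet potato with both targets exact would need a negative amount; discard.
orange + spinach with both tight: 1.426 servings and 3.004 servings → $3.48.
orange + sweet potato with both tight: 0.7067 servings and 4.785 servings → $4.29.
spinach + sweet potato with both targets exact would need a negative amount; discard.
Cheapest feasible corner: $3.48.

$3.48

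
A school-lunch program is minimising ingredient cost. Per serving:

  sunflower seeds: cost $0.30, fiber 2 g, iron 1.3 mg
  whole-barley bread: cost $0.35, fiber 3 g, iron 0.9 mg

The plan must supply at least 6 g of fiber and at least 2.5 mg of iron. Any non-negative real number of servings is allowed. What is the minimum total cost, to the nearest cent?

$0.77

sunflower seeds only: max(6/2, 2.5/1.3) = 3 servings → $0.90.
whole-barley bread only: max(6/3, 2.5/0.9) = 2.778 servings → $0.97.
sunflower seeds + whole-barley bread with both tight: 1 serving and 1.333 servings → $0.77.
So the least-cost plan costs $0.77.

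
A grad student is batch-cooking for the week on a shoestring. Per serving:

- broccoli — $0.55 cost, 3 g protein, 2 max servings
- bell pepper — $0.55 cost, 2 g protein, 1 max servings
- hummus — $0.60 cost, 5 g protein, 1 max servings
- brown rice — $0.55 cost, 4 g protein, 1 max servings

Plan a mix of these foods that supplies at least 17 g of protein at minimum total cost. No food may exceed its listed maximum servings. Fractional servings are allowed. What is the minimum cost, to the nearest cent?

Cost per g of protein: hummus $0.1200, brown rice $0.1375, broccoli $0.1833, bell pepper $0.2750.
Take 1 serving of hummus: +5.0 g protein for $0.60 (total $0.60, still need 12.0 g).
Take 1 serving of brown rice: +4.0 g protein for $0.55 (total $1.15, still need 8.0 g).
Take 2 servings of broccoli: +6.0 g protein for $1.10 (total $2.25, still need 2.0 g).
Take 1 serving of bell pepper: +2.0 g protein for $0.55 (total $2.80, still need 0.0 g).
Greedy by cheapest-per-g is optimal for a single linear constraint, so the minimum cost is $2.80.

$2.80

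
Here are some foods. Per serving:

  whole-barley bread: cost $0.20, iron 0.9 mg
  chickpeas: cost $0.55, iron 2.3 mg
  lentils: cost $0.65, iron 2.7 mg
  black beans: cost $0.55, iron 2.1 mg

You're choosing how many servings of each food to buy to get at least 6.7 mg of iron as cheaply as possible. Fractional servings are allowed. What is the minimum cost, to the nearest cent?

$1.49

Cost per mg of iron: whole-barley bread $0.2222, chickpeas $0.2391, lentils $0.2407, black beans $0.2619.
With no serving limits, use only whole-barley bread: 6.7 mg / 0.9 mg = 7.444 servings × $0.20 = $1.49.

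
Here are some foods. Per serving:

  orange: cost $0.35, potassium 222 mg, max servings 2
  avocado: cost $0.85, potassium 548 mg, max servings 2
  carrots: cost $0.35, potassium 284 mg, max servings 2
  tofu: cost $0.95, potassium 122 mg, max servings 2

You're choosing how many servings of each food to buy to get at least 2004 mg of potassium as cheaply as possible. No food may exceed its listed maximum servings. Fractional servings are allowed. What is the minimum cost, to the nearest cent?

$2.94

Cost per mg of potassium: carrots $0.0012, avocado $0.0016, orange $0.0016, tofu $0.0078.
Take 2 servings of carrots: +568.0 mg potassium for $0.70 (total $0.70, still need 1436.0 mg).
Take 2 servings of avocado: +1096.0 mg potassium for $1.70 (total $2.40, still need 340.0 mg).
Take 1.532 servings of orange: +340.0 mg potassium for $0.54 (total $2.94, still need 0.0 mg).
Greedy by cheapest-per-mg is optimal for a single linear constraint, so the minimum cost is $2.94.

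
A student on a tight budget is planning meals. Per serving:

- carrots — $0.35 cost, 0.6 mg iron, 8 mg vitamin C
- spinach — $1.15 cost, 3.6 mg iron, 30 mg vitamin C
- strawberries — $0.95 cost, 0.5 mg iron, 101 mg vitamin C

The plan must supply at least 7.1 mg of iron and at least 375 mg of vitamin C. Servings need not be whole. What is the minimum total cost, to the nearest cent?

$4.85

The cheapest plan sits at a corner of the feasible region — with two constraints it uses at most two foods.
carrots only: max(7.1/0.6, 375/8) = 46.88 servings → $16.41.
spinach only: max(7.1/3.6, 375/30) = 12.5 servings → $14.38.
strawberries only: max(7.1/0.5, 375/101) = 14.2 servings → $13.49.
carrots + spinach with both targets exact would need a negative amount; discard.
carrots + strawberries with both tight: 9.357 servings and 2.972 servings → $6.10.
spinach + strawberries with both tight: 1.519 servings and 3.262 servings → $4.85.
Cheapest feasible corner: $4.85.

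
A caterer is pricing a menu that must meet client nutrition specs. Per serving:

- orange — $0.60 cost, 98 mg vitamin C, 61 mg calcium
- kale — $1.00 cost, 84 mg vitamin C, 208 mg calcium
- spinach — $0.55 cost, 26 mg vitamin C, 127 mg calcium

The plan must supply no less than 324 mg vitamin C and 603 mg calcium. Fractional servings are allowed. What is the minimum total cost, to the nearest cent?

$3.24

The cheapest plan sits at a corner of the feasible region — with two constraints it uses at most two foods.
orange only: max(324/98, 603/61) = 9.885 servings → $5.93.
kale only: max(324/84, 603/208) = 3.857 servings → $3.86.
spinach only: max(324/26, 603/127) = 12.46 servings → $6.85.
orange + kale with both tight: 1.097 servings and 2.577 servings → $3.24.
orange + spinach with both tight: 2.345 servings and 3.622 servings → $3.40.
kale + spinach with both targets exact would need a negative amount; discard.
Cheapest feasible corner: $3.24.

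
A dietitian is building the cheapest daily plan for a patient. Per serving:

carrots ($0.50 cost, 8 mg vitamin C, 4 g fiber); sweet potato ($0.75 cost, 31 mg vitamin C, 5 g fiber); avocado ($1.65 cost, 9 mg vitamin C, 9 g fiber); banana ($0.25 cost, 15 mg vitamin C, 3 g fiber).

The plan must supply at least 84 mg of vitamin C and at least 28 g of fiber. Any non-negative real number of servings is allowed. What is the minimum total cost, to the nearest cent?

This is a tiny linear program; its minimum lies at a vertex of the feasible set. List the vertices and price them.
carrots only: max(84/8, 28/4) = 10.5 servings → $5.25.
sweet potato only: max(84/31, 28/5) = 5.6 servings → $4.20.
avocado only: max(84/9, 28/9) = 9.333 servings → $15.40.
banana only: max(84/15, 28/3) = 9.333 servings → $2.33.
carrots + sweet potato with both tight: 5.333 servings and 1.333 servings → $3.67.
carrots + avocado: intersection lies outside the first quadrant.
carrots + banana with both tight: 4.667 servings and 3.111 servings → $3.11.
sweet potato + avocado with both tight: 2.154 servings and 1.915 servings → $4.77.
sweet potato + banana with both targets exact would need a negative amount; discard.
avocado + banana with both tight: 1.556 servings and 4.667 servings → $3.73.
The minimum over all feasible corners is $2.33.

$2.33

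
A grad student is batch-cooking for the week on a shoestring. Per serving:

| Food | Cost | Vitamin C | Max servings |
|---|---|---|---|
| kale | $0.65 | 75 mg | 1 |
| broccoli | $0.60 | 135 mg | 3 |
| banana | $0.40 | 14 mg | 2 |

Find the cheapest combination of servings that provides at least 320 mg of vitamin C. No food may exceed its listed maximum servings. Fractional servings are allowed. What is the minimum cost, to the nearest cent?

$1.42

Cost per mg of vitamin C: broccoli $0.0044, kale $0.0087, banana $0.0286.
Take 2.37 servings of broccoli: +320.0 mg vitamin C for $1.42 (total $1.42, still need 0.0 mg).
Filling from the cheapest source first is optimal under one linear minimum: $1.42.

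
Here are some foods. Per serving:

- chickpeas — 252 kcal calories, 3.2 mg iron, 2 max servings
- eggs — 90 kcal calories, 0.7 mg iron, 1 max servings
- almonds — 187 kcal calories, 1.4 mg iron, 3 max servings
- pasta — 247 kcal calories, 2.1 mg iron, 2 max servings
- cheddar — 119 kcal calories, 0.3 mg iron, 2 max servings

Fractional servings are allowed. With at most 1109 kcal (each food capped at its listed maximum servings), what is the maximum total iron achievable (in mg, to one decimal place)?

11.5 mg

Iron per kcal: chickpeas 0.0127, pasta 0.008502, eggs 0.007778, almonds 0.007487, cheddar 0.002521.
Take 2 servings of chickpeas: uses 504 kcal, +6.4 mg iron (running total 6.4 mg).
Take 2 servings of pasta: uses 494 kcal, +4.2 mg iron (running total 10.6 mg).
Take 1 serving of eggs: uses 90 kcal, +0.7 mg iron (running total 11.3 mg).
Take 0.1123 servings of almonds: uses 21 kcal, +0.2 mg iron (running total 11.5 mg).
Filling greedily by iron-per-kcal is optimal for one linear limit, giving 11.5 mg.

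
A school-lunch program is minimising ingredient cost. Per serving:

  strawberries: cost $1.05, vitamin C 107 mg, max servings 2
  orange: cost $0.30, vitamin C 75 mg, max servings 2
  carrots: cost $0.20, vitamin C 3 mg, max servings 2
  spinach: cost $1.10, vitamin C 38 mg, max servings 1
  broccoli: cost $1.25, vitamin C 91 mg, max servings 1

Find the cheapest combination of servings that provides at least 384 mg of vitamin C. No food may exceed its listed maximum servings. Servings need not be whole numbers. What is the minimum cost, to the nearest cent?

$2.97

Cost per mg of vitamin C: orange $0.0040, strawberries $0.0098, broccoli $0.0137, spinach $0.0289, carrots $0.0667.
Take 2 servings of orange: +150.0 mg vitamin C for $0.60 (total $0.60, still need 234.0 mg).
Take 2 servings of strawberries: +214.0 mg vitamin C for $2.10 (total $2.70, still need 20.0 mg).
Take 0.2198 servings of broccoli: +20.0 mg vitamin C for $0.27 (total $2.97, still need 0.0 mg).
Greedy by cheapest-per-mg is optimal for a single linear constraint, so the minimum cost is $2.97.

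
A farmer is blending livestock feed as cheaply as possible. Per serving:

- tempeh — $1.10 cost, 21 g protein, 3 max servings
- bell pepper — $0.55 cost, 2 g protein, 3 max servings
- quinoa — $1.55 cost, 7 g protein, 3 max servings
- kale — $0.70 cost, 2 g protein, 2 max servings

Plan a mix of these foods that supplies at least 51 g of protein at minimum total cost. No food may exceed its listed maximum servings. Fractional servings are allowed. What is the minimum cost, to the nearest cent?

Cost per g of protein: tempeh $0.0524, quinoa $0.2214, bell pepper $0.2750, kale $0.3500.
Take 2.429 servings of tempeh: +51.0 g protein for $2.67 (total $2.67, still need 0.0 g).
Filling from the cheapest source first is optimal under one linear minimum: $2.67.

$2.67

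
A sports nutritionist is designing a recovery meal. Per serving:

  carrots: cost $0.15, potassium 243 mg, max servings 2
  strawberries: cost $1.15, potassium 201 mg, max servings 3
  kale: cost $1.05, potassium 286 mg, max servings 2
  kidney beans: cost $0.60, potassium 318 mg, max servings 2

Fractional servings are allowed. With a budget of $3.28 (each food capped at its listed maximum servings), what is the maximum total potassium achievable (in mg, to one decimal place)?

Potassium per dollar: carrots 1620, kidney beans 530, kale 272.4, strawberries 174.8.
Take 2 servings of carrots: spends $0.30, +486.0 mg potassium (running total 486.0 mg).
Take 2 servings of kidney beans: spends $1.20, +636.0 mg potassium (running total 1122.0 mg).
Take 1.695 servings of kale: spends $1.78, +484.8 mg potassium (running total 1606.8 mg).
Filling greedily by potassium-per-dollar is optimal for one linear limit, giving 1606.8 mg.

1606.8 mg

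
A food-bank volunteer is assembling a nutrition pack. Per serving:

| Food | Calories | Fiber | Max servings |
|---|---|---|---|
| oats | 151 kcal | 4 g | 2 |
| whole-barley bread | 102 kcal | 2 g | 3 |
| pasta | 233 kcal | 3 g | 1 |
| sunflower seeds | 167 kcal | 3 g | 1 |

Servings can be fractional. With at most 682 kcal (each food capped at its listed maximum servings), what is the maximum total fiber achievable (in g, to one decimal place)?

Fiber per kcal: oats 0.02649, whole-barley bread 0.01961, sunflower seeds 0.01796, pasta 0.01288.
Take 2 servings of oats: uses 302 kcal, +8.0 g fiber (running total 8.0 g).
Take 3 servings of whole-barley bread: uses 306 kcal, +6.0 g fiber (running total 14.0 g).
Take 0.4431 servings of sunflower seeds: uses 74 kcal, +1.3 g fiber (running total 15.3 g).
Greedy by best ratio exhausts the calories allowance optimally: 15.3 g.

15.3 g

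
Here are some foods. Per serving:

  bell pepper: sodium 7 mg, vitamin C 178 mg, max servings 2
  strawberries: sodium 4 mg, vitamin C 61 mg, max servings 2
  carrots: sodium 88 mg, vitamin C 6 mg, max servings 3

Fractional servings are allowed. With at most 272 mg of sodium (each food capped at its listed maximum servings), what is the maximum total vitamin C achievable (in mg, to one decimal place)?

Vitamin C per mg sodium: bell pepper 25.43, strawberries 15.25, carrots 0.06818.
Take 2 servings of bell pepper: uses 14 mg sodium, +356.0 mg vitamin C (running total 356.0 mg).
Take 2 servings of strawberries: uses 8 mg sodium, +122.0 mg vitamin C (running total 478.0 mg).
Take 2.841 servings of carrots: uses 250 mg sodium, +17.0 mg vitamin C (running total 495.0 mg).
Greedy by best ratio exhausts the sodium allowance optimally: 495.0 mg.

495.0 mg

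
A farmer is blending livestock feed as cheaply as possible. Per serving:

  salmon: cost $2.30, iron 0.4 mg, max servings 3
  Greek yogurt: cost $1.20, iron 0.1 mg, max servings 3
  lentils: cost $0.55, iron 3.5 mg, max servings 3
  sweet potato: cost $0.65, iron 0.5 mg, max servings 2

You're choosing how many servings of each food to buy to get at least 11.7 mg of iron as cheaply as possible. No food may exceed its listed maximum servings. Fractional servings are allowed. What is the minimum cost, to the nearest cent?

Cost per mg of iron: lentils $0.1571, sweet potato $1.3000, salmon $5.7500, Greek yogurt $12.0000.
Take 3 servings of lentils: +10.5 mg iron for $1.65 (total $1.65, still need 1.2 mg).
Take 2 servings of sweet potato: +1.0 mg iron for $1.30 (total $2.95, still need 0.2 mg).
Take 0.5 servings of salmon: +0.2 mg iron for $1.15 (total $4.10, still need 0.0 mg).
Greedy by cheapest-per-mg is optimal for a single linear constraint, so the minimum cost is $4.10.

$4.10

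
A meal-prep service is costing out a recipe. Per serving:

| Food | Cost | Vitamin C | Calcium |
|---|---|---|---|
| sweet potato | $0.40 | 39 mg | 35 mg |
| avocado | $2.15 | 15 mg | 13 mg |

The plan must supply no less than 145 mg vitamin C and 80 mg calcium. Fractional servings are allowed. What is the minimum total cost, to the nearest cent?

$1.49

Two binding constraints pin down two serving amounts, so the optimal mix uses at most two foods. The candidates are each food alone (scaled to the tighter of vitamin C/calcium) and each pair with both constraints tight.
sweet potato only: max(145/39, 80/35) = 3.718 servings → $1.49.
avocado only: max(145/15, 80/13) = 9.667 servings → $20.78.
sweet potato + avocado: the both-tight solution has a negative serving — not a feasible corner.
Cheapest feasible corner: $1.49.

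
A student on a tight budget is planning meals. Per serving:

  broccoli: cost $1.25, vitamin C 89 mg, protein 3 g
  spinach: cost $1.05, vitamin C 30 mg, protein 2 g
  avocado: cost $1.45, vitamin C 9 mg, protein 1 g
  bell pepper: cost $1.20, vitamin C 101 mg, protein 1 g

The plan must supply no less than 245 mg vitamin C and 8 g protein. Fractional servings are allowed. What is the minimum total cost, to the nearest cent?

$3.42

Check every corner: each single food scaled to meet both minima, and each pair solved so both constraints bind.
broccoli only: max(245/89, 8/3) = 2.753 servings → $3.44.
spinach only: max(245/30, 8/2) = 8.167 servings → $8.57.
avocado only: max(245/9, 8/1) = 27.22 servings → $39.47.
bell pepper only: max(245/101, 8/1) = 8 servings → $9.60.
broccoli + spinach: intersection lies outside the first quadrant.
broccoli + avocado with both targets exact would need a negative amount; discard.
broccoli + bell pepper with both tight: 2.631 servings and 0.1075 servings → $3.42.
spinach + avocado: intersection lies outside the first quadrant.
spinach + bell pepper with both tight: 3.273 servings and 1.453 servings → $5.18.
avocado + bell pepper with both tight: 6.12 servings and 1.88 servings → $11.13.
So the least-cost plan costs $3.42.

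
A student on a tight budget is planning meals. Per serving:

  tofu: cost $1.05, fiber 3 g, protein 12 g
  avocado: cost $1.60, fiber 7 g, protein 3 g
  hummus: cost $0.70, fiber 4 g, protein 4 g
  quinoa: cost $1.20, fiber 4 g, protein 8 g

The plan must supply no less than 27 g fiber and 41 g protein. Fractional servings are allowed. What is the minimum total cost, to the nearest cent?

$5.54

This is a tiny linear program; its minimum lies at a vertex of the feasible set. List the vertices and price them.
tofu only: max(27/3, 41/12) = 9 servings → $9.45.
avocado only: max(27/7, 41/3) = 13.67 servings → $21.87.
hummus only: max(27/4, 41/4) = 10.25 servings → $7.17.
quinoa only: max(27/4, 41/8) = 6.75 servings → $8.10.
tofu + avocado with both tight: 2.747 servings and 2.68 servings → $7.17.
tofu + hummus with both tight: 1.556 servings and 5.583 servings → $5.54.
tofu + quinoa with both targets exact would need a negative amount; discard.
avocado + hummus: the both-tight solution has a negative serving — not a feasible corner.
avocado + quinoa with both tight: 1.182 servings and 4.682 servings → $7.51.
hummus + quinoa with both tight: 3.25 servings and 3.5 servings → $6.47.
The minimum over all feasible corners is $5.54.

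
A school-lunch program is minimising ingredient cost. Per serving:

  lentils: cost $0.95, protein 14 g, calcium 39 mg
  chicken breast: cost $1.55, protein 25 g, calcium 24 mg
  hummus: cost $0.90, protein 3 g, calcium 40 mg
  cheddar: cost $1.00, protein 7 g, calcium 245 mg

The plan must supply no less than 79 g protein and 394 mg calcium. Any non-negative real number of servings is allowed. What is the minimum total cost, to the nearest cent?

$5.65

For a min-cost LP with two ≥-constraints, a basic feasible solution has at most two positive variables.
lentils only: max(79/14, 394/39) = 10.1 servings → $9.60.
chicken breast only: max(79/25, 394/24) = 16.42 servings → $25.45.
hummus only: max(79/3, 394/40) = 26.33 servings → $23.70.
cheddar only: max(79/7, 394/245) = 11.29 servings → $11.29.
lentils + chicken breast with both targets exact would need a negative amount; discard.
lentils + hummus with both tight: 4.465 servings and 5.497 servings → $9.19.
lentils + cheddar with both tight: 5.257 servings and 0.7713 servings → $5.77.
chicken breast + hummus with both tight: 2.131 servings and 8.571 servings → $11.02.
chicken breast + cheddar with both tight: 2.786 servings and 1.335 servings → $5.65.
hummus + cheddar: the both-tight solution has a negative serving — not a feasible corner.
Cheapest feasible corner: $5.65.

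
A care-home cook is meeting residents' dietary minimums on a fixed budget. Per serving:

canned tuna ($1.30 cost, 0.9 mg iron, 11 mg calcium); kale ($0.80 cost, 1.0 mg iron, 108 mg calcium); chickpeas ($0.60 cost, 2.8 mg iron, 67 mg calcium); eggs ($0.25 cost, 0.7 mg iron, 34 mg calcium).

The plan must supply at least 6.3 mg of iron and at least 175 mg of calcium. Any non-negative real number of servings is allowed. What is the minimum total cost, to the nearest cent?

$1.49

A basic optimal solution has at most two foods positive. Try each food alone and each pair with both targets met exactly.
canned tuna only: max(6.3/0.9, 175/11) = 15.91 servings → $20.68.
kale only: max(6.3/1.0, 175/108) = 6.3 servings → $5.04.
chickpeas only: max(6.3/2.8, 175/67) = 2.612 servings → $1.57.
eggs only: max(6.3/0.7, 175/34) = 9 servings → $2.25.
canned tuna + kale with both tight: 5.863 servings and 1.023 servings → $8.44.
canned tuna + chickpeas: intersection lies outside the first quadrant.
canned tuna + eggs with both tight: 4.004 servings and 3.852 servings → $6.17.
kale + chickpeas with both tight: 0.2884 servings and 2.147 servings → $1.52.
kale + eggs: the both-tight solution has a negative serving — not a feasible corner.
chickpeas + eggs with both tight: 1.899 servings and 1.406 servings → $1.49.
The minimum over all feasible corners is $1.49.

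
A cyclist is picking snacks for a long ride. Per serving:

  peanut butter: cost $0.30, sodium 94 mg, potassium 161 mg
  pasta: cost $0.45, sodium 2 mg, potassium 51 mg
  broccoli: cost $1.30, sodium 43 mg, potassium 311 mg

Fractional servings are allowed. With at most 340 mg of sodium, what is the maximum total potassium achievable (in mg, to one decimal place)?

8670.0 mg

Potassium per mg sodium: pasta 25.5, broccoli 7.233, peanut butter 1.713.
With no serving limits, spend the whole sodium allowance on pasta: 340 mg / 2 mg × 51 mg = 8670.0 mg.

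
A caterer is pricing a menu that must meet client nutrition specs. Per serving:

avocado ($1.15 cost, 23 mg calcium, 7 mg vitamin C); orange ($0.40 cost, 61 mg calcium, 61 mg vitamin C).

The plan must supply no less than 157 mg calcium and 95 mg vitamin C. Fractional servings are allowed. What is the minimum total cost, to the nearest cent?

$1.03

avocado only: max(157/23, 95/7) = 13.57 servings → $15.61.
orange only: max(157/61, 95/61) = 2.574 servings → $1.03.
avocado + orange with both tight: 3.875 servings and 1.113 servings → $4.90.
Cheapest feasible corner: $1.03.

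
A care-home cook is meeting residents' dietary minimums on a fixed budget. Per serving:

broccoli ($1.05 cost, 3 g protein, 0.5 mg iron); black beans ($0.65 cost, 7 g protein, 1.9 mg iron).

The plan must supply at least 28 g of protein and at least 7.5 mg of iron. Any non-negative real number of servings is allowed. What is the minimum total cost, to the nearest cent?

broccoli only: max(28/3, 7.5/0.5) = 15 servings → $15.75.
black beans only: max(28/7, 7.5/1.9) = 4 servings → $2.60.
broccoli + black beans with both tight: 0.3182 servings and 3.864 servings → $2.85.
The minimum over all feasible corners is $2.60.

$2.60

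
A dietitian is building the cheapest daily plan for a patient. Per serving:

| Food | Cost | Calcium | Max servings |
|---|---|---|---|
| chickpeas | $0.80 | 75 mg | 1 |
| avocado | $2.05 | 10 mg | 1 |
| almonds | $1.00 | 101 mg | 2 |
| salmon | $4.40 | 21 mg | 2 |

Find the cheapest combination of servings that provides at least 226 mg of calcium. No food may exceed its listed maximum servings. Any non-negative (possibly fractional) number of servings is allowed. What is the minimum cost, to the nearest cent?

$2.26

Cost per mg of calcium: almonds $0.0099, chickpeas $0.0107, avocado $0.2050, salmon $0.2095.
Take 2 servings of almonds: +202.0 mg calcium for $2.00 (total $2.00, still need 24.0 mg).
Take 0.32 servings of chickpeas: +24.0 mg calcium for $0.26 (total $2.26, still need 0.0 mg).
Greedy by cheapest-per-mg is optimal for a single linear constraint, so the minimum cost is $2.26.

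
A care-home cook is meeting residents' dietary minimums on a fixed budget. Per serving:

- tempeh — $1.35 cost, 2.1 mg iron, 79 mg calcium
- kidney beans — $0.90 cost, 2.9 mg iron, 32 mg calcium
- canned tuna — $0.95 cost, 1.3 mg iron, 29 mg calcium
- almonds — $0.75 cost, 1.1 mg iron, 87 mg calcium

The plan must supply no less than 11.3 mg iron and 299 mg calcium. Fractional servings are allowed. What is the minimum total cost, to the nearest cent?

A basic optimal solution has at most two foods positive. Try each food alone and each pair with both targets met exactly.
tempeh only: max(11.3/2.1, 299/79) = 5.381 servings → $7.26.
kidney beans only: max(11.3/2.9, 299/32) = 9.344 servings → $8.41.
canned tuna only: max(11.3/1.3, 299/29) = 10.31 servings → $9.79.
almonds only: max(11.3/1.1, 299/87) = 10.27 servings → $7.70.
tempeh + kidney beans with both tight: 3.122 servings and 1.636 servings → $5.69.
tempeh + canned tuna with both tight: 1.459 servings and 6.335 servings → $7.99.
tempeh + almonds: the both-tight solution has a negative serving — not a feasible corner.
kidney beans + canned tuna: intersection lies outside the first quadrant.
kidney beans + almonds with both tight: 3.013 servings and 2.328 servings → $4.46.
canned tuna + almonds with both tight: 8.057 servings and 0.7512 servings → $8.22.
The minimum over all feasible corners is $4.46.

$4.46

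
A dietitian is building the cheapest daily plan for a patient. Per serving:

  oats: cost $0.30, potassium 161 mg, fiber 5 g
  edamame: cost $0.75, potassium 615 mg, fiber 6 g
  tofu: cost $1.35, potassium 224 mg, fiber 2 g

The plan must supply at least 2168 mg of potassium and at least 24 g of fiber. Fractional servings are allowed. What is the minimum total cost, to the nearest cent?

Minimising a linear cost over {potassium ≥ 2168, fiber ≥ 24, servings ≥ 0} — the optimum is at a vertex, using one or two foods.
oats only: max(2168/161, 24/5) = 13.47 servings → $4.04.
edamame only: max(2168/615, 24/6) = 4 servings → $3.00.
tofu only: max(2168/224, 24/2) = 12 servings → $16.20.
oats + edamame with both tight: 0.8307 servings and 3.308 servings → $2.73.
oats + tofu with both tight: 1.303 servings and 8.742 servings → $12.19.
edamame + tofu: intersection lies outside the first quadrant.
The minimum over all feasible corners is $2.73.

$2.73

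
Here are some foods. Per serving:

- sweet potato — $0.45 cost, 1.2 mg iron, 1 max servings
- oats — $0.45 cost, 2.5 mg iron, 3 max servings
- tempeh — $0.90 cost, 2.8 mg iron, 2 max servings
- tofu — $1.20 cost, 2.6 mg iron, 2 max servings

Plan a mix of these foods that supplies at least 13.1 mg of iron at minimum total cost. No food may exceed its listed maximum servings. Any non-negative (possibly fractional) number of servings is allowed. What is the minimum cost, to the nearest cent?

Cost per mg of iron: oats $0.1800, tempeh $0.3214, sweet potato $0.3750, tofu $0.4615.
Take 3 servings of oats: +7.5 mg iron for $1.35 (total $1.35, still need 5.6 mg).
Take 2 servings of tempeh: +5.6 mg iron for $1.80 (total $3.15, still need 0.0 mg).
Filling from the cheapest source first is optimal under one linear minimum: $3.15.

$3.15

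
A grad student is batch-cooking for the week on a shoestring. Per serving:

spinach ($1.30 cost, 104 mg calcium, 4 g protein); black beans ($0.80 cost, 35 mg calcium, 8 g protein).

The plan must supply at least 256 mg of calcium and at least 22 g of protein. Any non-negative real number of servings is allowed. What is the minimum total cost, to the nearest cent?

$3.86

spinach only: max(256/104, 22/4) = 5.5 servings → $7.15.
black beans only: max(256/35, 22/8) = 7.314 servings → $5.85.
spinach + black beans with both tight: 1.847 servings and 1.827 servings → $3.86.
Cheapest feasible corner: $3.86.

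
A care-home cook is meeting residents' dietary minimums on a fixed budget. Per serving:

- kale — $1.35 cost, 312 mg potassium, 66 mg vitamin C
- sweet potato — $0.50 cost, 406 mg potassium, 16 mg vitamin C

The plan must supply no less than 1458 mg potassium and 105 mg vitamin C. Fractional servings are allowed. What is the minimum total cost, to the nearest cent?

$2.65

The cheapest plan sits at a corner of the feasible region — with two constraints it uses at most two foods.
kale only: max(1458/312, 105/66) = 4.673 servings → $6.31.
sweet potato only: max(1458/406, 105/16) = 6.562 servings → $3.28.
kale + sweet potato with both tight: 0.8853 servings and 2.911 servings → $2.65.
The minimum over all feasible corners is $2.65.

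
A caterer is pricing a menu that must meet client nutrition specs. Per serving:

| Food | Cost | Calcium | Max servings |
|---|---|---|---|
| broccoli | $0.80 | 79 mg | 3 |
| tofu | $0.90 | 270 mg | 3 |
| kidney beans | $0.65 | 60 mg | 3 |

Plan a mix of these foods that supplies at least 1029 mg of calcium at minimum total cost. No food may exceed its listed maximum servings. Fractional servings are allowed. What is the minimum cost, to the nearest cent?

Cost per mg of calcium: tofu $0.0033, broccoli $0.0101, kidney beans $0.0108.
Take 3 servings of tofu: +810.0 mg calcium for $2.70 (total $2.70, still need 219.0 mg).
Take 2.772 servings of broccoli: +219.0 mg calcium for $2.22 (total $4.92, still need 0.0 mg).
Filling from the cheapest source first is optimal under one linear minimum: $4.92.

$4.92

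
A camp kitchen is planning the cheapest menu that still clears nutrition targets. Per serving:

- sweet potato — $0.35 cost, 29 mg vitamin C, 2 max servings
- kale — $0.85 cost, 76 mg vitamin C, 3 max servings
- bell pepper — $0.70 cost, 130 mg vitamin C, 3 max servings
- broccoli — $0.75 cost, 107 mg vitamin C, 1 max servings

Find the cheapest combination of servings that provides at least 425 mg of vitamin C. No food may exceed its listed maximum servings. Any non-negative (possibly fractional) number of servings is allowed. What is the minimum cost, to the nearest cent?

Cost per mg of vitamin C: bell pepper $0.0054, broccoli $0.0070, kale $0.0112, sweet potato $0.0121.
Take 3 servings of bell pepper: +390.0 mg vitamin C for $2.10 (total $2.10, still need 35.0 mg).
Take 0.3271 servings of broccoli: +35.0 mg vitamin C for $0.25 (total $2.35, still need 0.0 mg).
Greedy by cheapest-per-mg is optimal for a single linear constraint, so the minimum cost is $2.35.

$2.35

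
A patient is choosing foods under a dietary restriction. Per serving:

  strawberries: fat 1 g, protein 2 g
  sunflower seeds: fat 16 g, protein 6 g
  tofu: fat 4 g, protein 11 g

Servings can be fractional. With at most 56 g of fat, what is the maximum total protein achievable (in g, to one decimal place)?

154.0 g

Protein per g fat: tofu 2.75, strawberries 2, sunflower seeds 0.375.
With no serving limits, spend the whole fat allowance on tofu: 56 g / 4 g × 11 g = 154.0 g.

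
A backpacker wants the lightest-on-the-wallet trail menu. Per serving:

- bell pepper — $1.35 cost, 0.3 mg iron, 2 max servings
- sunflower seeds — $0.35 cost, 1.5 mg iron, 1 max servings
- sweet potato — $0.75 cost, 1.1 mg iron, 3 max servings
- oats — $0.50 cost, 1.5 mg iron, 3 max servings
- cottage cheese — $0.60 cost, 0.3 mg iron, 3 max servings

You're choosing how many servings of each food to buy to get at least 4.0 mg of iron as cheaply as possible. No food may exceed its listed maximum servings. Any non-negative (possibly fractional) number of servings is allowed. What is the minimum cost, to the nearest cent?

Cost per mg of iron: sunflower seeds $0.2333, oats $0.3333, sweet potato $0.6818, cottage cheese $2.0000, bell pepper $4.5000.
Take 1 serving of sunflower seeds: +1.5 mg iron for $0.35 (total $0.35, still need 2.5 mg).
Take 1.667 servings of oats: +2.5 mg iron for $0.83 (total $1.18, still need 0.0 mg).
Greedy by cheapest-per-mg is optimal for a single linear constraint, so the minimum cost is $1.18.

$1.18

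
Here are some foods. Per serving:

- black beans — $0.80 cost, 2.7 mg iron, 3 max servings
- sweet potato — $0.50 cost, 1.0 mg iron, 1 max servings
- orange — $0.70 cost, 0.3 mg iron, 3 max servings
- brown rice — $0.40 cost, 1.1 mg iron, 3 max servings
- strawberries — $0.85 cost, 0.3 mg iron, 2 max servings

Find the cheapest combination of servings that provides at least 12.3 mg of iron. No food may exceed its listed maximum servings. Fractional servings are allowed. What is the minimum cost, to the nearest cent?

Cost per mg of iron: black beans $0.2963, brown rice $0.3636, sweet potato $0.5000, orange $2.3333, strawberries $2.8333.
Take 3 servings of black beans: +8.1 mg iron for $2.40 (total $2.40, still need 4.2 mg).
Take 3 servings of brown rice: +3.3 mg iron for $1.20 (total $3.60, still need 0.9 mg).
Take 0.9 servings of sweet potato: +0.9 mg iron for $0.45 (total $4.05, still need 0.0 mg).
Filling from the cheapest source first is optimal under one linear minimum: $4.05.

$4.05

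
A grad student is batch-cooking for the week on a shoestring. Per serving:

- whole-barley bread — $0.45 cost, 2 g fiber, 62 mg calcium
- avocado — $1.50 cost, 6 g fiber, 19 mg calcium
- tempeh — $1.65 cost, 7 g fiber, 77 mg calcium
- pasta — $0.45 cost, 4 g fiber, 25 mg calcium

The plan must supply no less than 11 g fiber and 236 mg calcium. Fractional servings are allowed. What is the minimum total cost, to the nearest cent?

Check every corner: each single food scaled to meet both minima, and each pair solved so both constraints bind.
whole-barley bread only: max(11/2, 236/62) = 5.5 servings → $2.48.
avocado only: max(11/6, 236/19) = 12.42 servings → $18.63.
tempeh only: max(11/7, 236/77) = 3.065 servings → $5.06.
pasta only: max(11/4, 236/25) = 9.44 servings → $4.25.
whole-barley bread + avocado with both tight: 3.614 servings and 0.6287 servings → $2.57.
whole-barley bread + tempeh with both tight: 2.875 servings and 0.75 servings → $2.53.
whole-barley bread + pasta with both tight: 3.379 servings and 1.061 servings → $2.00.
avocado + tempeh: intersection lies outside the first quadrant.
avocado + pasta: intersection lies outside the first quadrant.
tempeh + pasta with both targets exact would need a negative amount; discard.
Cheapest feasible corner: $2.00.

$2.00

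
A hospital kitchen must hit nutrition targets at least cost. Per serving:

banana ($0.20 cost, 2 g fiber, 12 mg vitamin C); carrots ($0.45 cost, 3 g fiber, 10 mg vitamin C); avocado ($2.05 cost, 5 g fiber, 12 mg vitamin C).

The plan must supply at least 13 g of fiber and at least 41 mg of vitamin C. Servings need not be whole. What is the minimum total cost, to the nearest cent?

$1.30

For a min-cost LP with two ≥-constraints, a basic feasible solution has at most two positive variables.
banana only: max(13/2, 41/12) = 6.5 servings → $1.30.
carrots only: max(13/3, 41/10) = 4.333 servings → $1.95.
avocado only: max(13/5, 41/12) = 3.417 servings → $7.00.
banana + carrots: intersection lies outside the first quadrant.
banana + avocado with both tight: 1.361 servings and 2.056 servings → $4.49.
carrots + avocado with both tight: 3.5 servings and 0.5 servings → $2.60.
Cheapest feasible corner: $1.30.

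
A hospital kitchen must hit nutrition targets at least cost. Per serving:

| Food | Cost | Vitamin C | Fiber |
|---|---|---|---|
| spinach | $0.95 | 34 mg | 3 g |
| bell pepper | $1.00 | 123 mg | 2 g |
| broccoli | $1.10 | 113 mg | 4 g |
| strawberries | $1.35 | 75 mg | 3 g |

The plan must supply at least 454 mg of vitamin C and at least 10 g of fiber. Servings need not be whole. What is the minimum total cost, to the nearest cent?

$3.91

spinach only: max(454/34, 10/3) = 13.35 servings → $12.69.
bell pepper only: max(454/123, 10/2) = 5 servings → $5.00.
broccoli only: max(454/113, 10/4) = 4.018 servings → $4.42.
strawberries only: max(454/75, 10/3) = 6.053 servings → $8.17.
spinach + bell pepper with both tight: 1.07 servings and 3.395 servings → $4.41.
spinach + broccoli: the both-tight solution has a negative serving — not a feasible corner.
spinach + strawberries with both targets exact would need a negative amount; discard.
bell pepper + broccoli with both tight: 2.579 servings and 1.211 servings → $3.91.
bell pepper + strawberries with both tight: 2.795 servings and 1.47 servings → $4.78.
broccoli + strawberries: the both-tight solution has a negative serving — not a feasible corner.
The minimum over all feasible corners is $3.91.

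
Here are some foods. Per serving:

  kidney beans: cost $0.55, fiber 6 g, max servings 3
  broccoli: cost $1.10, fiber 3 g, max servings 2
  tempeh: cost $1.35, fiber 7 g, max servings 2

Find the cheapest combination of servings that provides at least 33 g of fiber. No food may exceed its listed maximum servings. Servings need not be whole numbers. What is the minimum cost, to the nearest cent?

Cost per g of fiber: kidney beans $0.0917, tempeh $0.1929, broccoli $0.3667.
Take 3 servings of kidney beans: +18.0 g fiber for $1.65 (total $1.65, still need 15.0 g).
Take 2 servings of tempeh: +14.0 g fiber for $2.70 (total $4.35, still need 1.0 g).
Take 0.3333 servings of broccoli: +1.0 g fiber for $0.37 (total $4.72, still need 0.0 g).
Filling from the cheapest source first is optimal under one linear minimum: $4.72.

$4.72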